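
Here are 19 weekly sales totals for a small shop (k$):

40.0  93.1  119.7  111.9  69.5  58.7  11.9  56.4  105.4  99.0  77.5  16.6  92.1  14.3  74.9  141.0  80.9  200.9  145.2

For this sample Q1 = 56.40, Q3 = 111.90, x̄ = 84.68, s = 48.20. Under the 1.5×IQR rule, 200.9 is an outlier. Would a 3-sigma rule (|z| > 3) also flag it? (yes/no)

z = (200.9 − 84.68) / 48.20 = 2.41.
|z| = 2.41 ≤ 3.

no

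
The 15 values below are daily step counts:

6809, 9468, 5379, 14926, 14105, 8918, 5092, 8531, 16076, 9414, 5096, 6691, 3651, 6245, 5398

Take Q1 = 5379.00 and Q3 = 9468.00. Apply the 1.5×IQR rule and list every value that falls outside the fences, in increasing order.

IQR = Q3 − Q1 = 9468.00 − 5379.00 = 4089.00.
Lower fence = Q1 − 1.5·IQR = 5379.00 − 6133.50 = -754.50.
Upper fence = Q3 + 1.5·IQR = 9468.00 + 6133.50 = 15601.50.
16076 > 15601.50 → outlier.
All remaining values lie within [-754.50, 15601.50].

16076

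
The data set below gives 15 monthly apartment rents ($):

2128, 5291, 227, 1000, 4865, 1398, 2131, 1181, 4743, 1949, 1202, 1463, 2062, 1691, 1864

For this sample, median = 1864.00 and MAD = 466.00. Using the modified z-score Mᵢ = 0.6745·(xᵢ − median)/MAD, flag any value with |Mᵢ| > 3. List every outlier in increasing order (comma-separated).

|Mᵢ| > 3 ⇔ |xᵢ − 1864.00| > 3·466.00/0.6745 = 2072.65.
So outliers lie outside [-208.65, 3936.65].
4743: M = 4.17 → outlier.
4865: M = 4.34 → outlier.
5291: M = 4.96 → outlier.

4743, 4865, 5291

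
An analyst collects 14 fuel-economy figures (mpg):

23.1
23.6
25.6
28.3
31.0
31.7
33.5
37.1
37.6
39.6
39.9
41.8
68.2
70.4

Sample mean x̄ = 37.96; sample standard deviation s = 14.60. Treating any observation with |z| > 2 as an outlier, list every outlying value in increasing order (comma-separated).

68.2, 70.4

Cutoffs at x̄ ± 2s: 37.96 ± 2·14.60 = [8.76, 67.16].
68.2: z = 2.07, |z| > 2 → outlier.
70.4: z = 2.22, |z| > 2 → outlier.
Every other value lies within [8.76, 67.16].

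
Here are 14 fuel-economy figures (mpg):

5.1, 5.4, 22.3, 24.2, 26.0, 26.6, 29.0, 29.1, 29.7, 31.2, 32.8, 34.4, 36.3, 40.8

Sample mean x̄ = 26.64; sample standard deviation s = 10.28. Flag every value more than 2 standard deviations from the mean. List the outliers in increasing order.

Cutoffs at x̄ ± 2s: 26.64 ± 2·10.28 = [6.08, 47.20].
5.1: z = -2.10, |z| > 2 → outlier.
5.4: z = -2.07, |z| > 2 → outlier.
Every other value lies within [6.08, 47.20].

5.1, 5.4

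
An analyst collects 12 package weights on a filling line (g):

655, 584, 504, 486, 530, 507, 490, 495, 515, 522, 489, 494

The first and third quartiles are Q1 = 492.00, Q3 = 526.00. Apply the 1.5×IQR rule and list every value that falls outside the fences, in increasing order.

IQR = Q3 − Q1 = 526.00 − 492.00 = 34.00.
Lower fence = Q1 − 1.5·IQR = 492.00 − 51.00 = 441.00.
Upper fence = Q3 + 1.5·IQR = 526.00 + 51.00 = 577.00.
584 > 577.00 → outlier.
655 > 577.00 → outlier.
All remaining values lie within [441.00, 577.00].

584, 655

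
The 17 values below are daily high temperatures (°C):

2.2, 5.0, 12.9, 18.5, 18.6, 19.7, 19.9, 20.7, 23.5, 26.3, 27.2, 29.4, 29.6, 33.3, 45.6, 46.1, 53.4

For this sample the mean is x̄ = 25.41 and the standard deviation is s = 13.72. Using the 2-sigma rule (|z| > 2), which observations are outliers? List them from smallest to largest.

53.4

Cutoffs at x̄ ± 2s: 25.41 ± 2·13.72 = [-2.03, 52.85].
53.4: z = 2.04, |z| > 2 → outlier.
Every other value lies within [-2.03, 52.85].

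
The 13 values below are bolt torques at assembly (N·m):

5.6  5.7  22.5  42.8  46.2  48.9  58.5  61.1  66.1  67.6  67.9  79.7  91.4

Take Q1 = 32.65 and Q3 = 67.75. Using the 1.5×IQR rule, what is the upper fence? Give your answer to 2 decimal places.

120.40

IQR = Q3 − Q1 = 67.75 − 32.65 = 35.10.
Lower fence = Q1 − 1.5·IQR = 32.65 − 52.65 = -20.00.
Upper fence = Q3 + 1.5·IQR = 67.75 + 52.65 = 120.40.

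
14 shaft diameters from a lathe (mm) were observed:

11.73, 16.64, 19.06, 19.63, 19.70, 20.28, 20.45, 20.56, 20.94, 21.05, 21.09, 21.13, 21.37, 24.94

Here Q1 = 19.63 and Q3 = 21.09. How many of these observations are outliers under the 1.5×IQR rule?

IQR = 1.46; fences at 19.63 − 2.19 = 17.44 and 21.09 + 2.19 = 23.28.
Outside the cutoffs: 11.73, 16.64, 24.94.

3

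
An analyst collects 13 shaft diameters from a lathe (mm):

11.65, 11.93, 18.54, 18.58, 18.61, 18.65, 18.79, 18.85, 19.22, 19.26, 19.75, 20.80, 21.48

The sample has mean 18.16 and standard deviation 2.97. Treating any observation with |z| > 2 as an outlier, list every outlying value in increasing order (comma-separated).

Cutoffs at x̄ ± 2s: 18.16 ± 2·2.97 = [12.22, 24.10].
11.65: z = -2.19, |z| > 2 → outlier.
11.93: z = -2.10, |z| > 2 → outlier.
Every other value lies within [12.22, 24.10].

11.65, 11.93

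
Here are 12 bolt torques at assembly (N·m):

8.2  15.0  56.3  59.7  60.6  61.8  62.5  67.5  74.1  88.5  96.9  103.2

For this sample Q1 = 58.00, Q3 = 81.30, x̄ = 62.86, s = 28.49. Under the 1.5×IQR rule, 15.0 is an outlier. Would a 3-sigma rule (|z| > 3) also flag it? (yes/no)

no

z = (15.0 − 62.86) / 28.49 = -1.68.
|z| = 1.68 ≤ 3.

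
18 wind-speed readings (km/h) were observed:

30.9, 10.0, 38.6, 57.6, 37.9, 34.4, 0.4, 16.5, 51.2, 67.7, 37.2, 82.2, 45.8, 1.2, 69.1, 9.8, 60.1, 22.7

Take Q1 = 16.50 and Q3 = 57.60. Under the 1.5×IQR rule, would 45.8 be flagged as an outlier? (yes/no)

IQR = Q3 − Q1 = 57.60 − 16.50 = 41.10.
Lower fence = Q1 − 1.5·IQR = 16.50 − 61.65 = -45.15.
Upper fence = Q3 + 1.5·IQR = 57.60 + 61.65 = 119.25.
45.8 lies within [-45.15, 119.25].

no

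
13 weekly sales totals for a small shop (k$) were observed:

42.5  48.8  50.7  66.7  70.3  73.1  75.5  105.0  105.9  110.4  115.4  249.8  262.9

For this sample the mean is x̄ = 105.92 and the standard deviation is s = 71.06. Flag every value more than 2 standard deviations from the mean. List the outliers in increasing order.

Cutoffs at x̄ ± 2s: 105.92 ± 2·71.06 = [-36.20, 248.04].
249.8: z = 2.02, |z| > 2 → outlier.
262.9: z = 2.21, |z| > 2 → outlier.
Every other value lies within [-36.20, 248.04].

249.8, 262.9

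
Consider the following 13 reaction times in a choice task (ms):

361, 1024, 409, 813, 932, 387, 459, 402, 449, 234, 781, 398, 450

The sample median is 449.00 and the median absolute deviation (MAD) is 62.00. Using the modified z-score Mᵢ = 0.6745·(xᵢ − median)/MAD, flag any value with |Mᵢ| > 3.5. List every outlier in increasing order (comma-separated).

781, 813, 932, 1024

|Mᵢ| > 3.5 ⇔ |xᵢ − 449.00| > 3.5·62.00/0.6745 = 321.72.
So outliers lie outside [127.28, 770.72].
781: M = 3.61 → outlier.
813: M = 3.96 → outlier.
932: M = 5.25 → outlier.
1024: M = 6.26 → outlier.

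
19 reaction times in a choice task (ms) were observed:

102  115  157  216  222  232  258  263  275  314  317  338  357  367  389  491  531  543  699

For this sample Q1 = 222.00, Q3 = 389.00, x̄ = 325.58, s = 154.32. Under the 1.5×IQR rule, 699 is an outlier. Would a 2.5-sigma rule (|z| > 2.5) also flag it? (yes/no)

z = (699 − 325.58) / 154.32 = 2.42.
|z| = 2.42 ≤ 2.5.

no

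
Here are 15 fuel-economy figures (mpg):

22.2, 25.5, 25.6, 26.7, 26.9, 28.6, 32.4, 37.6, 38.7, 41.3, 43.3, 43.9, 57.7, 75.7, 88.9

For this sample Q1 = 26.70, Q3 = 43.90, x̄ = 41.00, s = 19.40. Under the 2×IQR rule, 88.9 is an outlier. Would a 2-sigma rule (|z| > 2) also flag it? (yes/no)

z = (88.9 − 41.00) / 19.40 = 2.47.
|z| = 2.47 > 2.

yes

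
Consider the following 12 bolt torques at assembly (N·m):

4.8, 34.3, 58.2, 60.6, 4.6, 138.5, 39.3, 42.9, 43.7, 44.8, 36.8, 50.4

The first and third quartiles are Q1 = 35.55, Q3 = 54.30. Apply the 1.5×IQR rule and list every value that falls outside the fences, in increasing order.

IQR = Q3 − Q1 = 54.30 − 35.55 = 18.75.
Lower fence = Q1 − 1.5·IQR = 35.55 − 28.125 = 7.425.
Upper fence = Q3 + 1.5·IQR = 54.30 + 28.125 = 82.425.
4.6 < 7.425 → outlier.
4.8 < 7.425 → outlier.
138.5 > 82.425 → outlier.
All remaining values lie within [7.425, 82.425].

4.6, 4.8, 138.5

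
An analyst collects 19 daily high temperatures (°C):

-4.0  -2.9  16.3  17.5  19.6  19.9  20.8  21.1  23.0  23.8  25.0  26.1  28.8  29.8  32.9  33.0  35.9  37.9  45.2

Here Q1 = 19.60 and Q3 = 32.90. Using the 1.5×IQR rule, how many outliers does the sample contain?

2

IQR = 13.30; fences at 19.60 − 19.95 = -0.35 and 32.90 + 19.95 = 52.85.
Outside the cutoffs: -4.0, -2.9.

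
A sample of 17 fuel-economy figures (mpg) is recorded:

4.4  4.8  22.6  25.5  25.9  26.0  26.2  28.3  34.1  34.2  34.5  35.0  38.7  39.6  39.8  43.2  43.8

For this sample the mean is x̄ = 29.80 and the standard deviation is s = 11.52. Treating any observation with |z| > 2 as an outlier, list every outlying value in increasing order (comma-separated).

Cutoffs at x̄ ± 2s: 29.80 ± 2·11.52 = [6.76, 52.84].
4.4: z = -2.20, |z| > 2 → outlier.
4.8: z = -2.17, |z| > 2 → outlier.
Every other value lies within [6.76, 52.84].

4.4, 4.8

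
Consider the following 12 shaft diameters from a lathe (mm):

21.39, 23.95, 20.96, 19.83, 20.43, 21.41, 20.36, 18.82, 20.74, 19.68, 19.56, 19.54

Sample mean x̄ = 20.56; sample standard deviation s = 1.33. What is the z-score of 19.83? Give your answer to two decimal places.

-0.55

z = (19.83 − 20.56) / 1.33 = -0.55.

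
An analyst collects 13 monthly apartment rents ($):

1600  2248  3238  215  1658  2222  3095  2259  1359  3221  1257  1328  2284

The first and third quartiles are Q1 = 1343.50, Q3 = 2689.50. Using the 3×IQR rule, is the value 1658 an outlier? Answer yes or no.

IQR = Q3 − Q1 = 2689.50 − 1343.50 = 1346.00.
Lower fence = Q1 − 3·IQR = 1343.50 − 4038.00 = -2694.50.
Upper fence = Q3 + 3·IQR = 2689.50 + 4038.00 = 6727.50.
1658 lies within [-2694.50, 6727.50].

no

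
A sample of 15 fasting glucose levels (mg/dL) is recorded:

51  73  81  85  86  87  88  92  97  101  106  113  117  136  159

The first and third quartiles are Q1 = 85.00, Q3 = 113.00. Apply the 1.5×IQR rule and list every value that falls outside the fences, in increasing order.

IQR = Q3 − Q1 = 113.00 − 85.00 = 28.00.
Lower fence = Q1 − 1.5·IQR = 85.00 − 42.00 = 43.00.
Upper fence = Q3 + 1.5·IQR = 113.00 + 42.00 = 155.00.
159 > 155.00 → outlier.
All remaining values lie within [43.00, 155.00].

159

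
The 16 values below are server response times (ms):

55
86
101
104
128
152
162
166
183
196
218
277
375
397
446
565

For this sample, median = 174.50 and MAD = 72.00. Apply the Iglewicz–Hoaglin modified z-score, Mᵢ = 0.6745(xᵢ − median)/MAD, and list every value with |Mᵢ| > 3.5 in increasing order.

565

|Mᵢ| > 3.5 ⇔ |xᵢ − 174.50| > 3.5·72.00/0.6745 = 373.61.
So outliers lie outside [-199.11, 548.11].
565: M = 3.66 → outlier.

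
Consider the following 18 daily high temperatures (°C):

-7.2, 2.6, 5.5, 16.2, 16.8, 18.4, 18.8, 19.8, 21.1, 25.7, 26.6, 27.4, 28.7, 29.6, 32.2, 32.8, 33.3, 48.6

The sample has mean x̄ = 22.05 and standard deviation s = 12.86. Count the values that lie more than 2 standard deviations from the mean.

2

Cutoffs: x̄ ± 2s = [-3.67, 47.77].
Outside the cutoffs: -7.2, 48.6.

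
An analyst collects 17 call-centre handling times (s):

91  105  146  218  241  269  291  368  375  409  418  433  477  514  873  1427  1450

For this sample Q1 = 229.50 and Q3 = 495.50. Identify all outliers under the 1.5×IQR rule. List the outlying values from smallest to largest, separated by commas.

1427, 1450

IQR = Q3 − Q1 = 495.50 − 229.50 = 266.00.
Lower fence = Q1 − 1.5·IQR = 229.50 − 399.00 = -169.50.
Upper fence = Q3 + 1.5·IQR = 495.50 + 399.00 = 894.50.
1427 > 894.50 → outlier.
1450 > 894.50 → outlier.
All remaining values lie within [-169.50, 894.50].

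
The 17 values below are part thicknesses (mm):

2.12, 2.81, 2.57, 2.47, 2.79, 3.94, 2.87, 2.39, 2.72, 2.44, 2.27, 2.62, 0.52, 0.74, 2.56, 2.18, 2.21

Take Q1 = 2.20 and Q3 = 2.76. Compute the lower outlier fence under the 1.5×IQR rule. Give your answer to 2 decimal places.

IQR = Q3 − Q1 = 2.76 − 2.20 = 0.56.
Lower fence = Q1 − 1.5·IQR = 2.20 − 0.84 = 1.36.
Upper fence = Q3 + 1.5·IQR = 2.76 + 0.84 = 3.60.

1.36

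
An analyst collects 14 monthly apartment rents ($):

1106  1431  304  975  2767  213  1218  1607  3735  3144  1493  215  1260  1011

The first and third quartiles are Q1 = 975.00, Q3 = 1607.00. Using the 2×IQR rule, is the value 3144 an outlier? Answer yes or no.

yes

IQR = Q3 − Q1 = 1607.00 − 975.00 = 632.00.
Lower fence = Q1 − 2·IQR = 975.00 − 1264.00 = -289.00.
Upper fence = Q3 + 2·IQR = 1607.00 + 1264.00 = 2871.00.
3144 lies above the upper fence.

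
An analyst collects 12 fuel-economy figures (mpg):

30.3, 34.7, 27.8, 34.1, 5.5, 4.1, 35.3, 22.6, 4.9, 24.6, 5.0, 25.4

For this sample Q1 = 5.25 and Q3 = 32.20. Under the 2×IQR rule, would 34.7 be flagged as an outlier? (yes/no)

no

IQR = Q3 − Q1 = 32.20 − 5.25 = 26.95.
Lower fence = Q1 − 2·IQR = 5.25 − 53.90 = -48.65.
Upper fence = Q3 + 2·IQR = 32.20 + 53.90 = 86.10.
34.7 lies within [-48.65, 86.10].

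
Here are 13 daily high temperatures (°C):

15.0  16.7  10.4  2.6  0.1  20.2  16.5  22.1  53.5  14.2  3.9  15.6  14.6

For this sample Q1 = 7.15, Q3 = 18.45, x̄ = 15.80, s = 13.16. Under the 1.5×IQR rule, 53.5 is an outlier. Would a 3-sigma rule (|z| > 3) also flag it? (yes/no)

z = (53.5 − 15.80) / 13.16 = 2.86.
|z| = 2.86 ≤ 3.

no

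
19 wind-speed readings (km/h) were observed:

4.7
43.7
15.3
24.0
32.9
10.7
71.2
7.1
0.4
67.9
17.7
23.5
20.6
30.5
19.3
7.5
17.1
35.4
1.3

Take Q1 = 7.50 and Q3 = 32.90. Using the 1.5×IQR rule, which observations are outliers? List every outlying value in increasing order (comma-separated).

IQR = Q3 − Q1 = 32.90 − 7.50 = 25.40.
Lower fence = Q1 − 1.5·IQR = 7.50 − 38.10 = -30.60.
Upper fence = Q3 + 1.5·IQR = 32.90 + 38.10 = 71.00.
71.2 > 71.00 → outlier.
All remaining values lie within [-30.60, 71.00].

71.2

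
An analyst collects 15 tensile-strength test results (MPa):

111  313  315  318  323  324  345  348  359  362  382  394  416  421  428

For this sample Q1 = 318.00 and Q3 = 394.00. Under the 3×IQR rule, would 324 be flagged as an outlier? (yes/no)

no

IQR = Q3 − Q1 = 394.00 − 318.00 = 76.00.
Lower fence = Q1 − 3·IQR = 318.00 − 228.00 = 90.00.
Upper fence = Q3 + 3·IQR = 394.00 + 228.00 = 622.00.
324 lies within [90.00, 622.00].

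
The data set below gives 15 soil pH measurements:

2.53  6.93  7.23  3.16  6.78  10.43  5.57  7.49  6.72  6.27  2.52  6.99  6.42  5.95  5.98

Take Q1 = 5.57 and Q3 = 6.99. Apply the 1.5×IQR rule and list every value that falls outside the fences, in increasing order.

2.52, 2.53, 3.16, 10.43

IQR = Q3 − Q1 = 6.99 − 5.57 = 1.42.
Lower fence = Q1 − 1.5·IQR = 5.57 − 2.13 = 3.44.
Upper fence = Q3 + 1.5·IQR = 6.99 + 2.13 = 9.12.
2.52 < 3.44 → outlier.
2.53 < 3.44 → outlier.
3.16 < 3.44 → outlier.
10.43 > 9.12 → outlier.
All remaining values lie within [3.44, 9.12].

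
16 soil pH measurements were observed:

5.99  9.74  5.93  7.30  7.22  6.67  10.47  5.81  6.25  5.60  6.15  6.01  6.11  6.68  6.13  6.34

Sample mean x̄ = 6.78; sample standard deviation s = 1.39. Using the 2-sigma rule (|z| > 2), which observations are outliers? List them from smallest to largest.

Cutoffs at x̄ ± 2s: 6.78 ± 2·1.39 = [4.00, 9.56].
9.74: z = 2.13, |z| > 2 → outlier.
10.47: z = 2.65, |z| > 2 → outlier.
Every other value lies within [4.00, 9.56].

9.74, 10.47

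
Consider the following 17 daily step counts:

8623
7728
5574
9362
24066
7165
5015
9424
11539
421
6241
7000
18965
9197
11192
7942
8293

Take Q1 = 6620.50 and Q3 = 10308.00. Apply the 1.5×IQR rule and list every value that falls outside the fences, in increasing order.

IQR = Q3 − Q1 = 10308.00 − 6620.50 = 3687.50.
Lower fence = Q1 − 1.5·IQR = 6620.50 − 5531.25 = 1089.25.
Upper fence = Q3 + 1.5·IQR = 10308.00 + 5531.25 = 15839.25.
421 < 1089.25 → outlier.
18965 > 15839.25 → outlier.
24066 > 15839.25 → outlier.
All remaining values lie within [1089.25, 15839.25].

421, 18965, 24066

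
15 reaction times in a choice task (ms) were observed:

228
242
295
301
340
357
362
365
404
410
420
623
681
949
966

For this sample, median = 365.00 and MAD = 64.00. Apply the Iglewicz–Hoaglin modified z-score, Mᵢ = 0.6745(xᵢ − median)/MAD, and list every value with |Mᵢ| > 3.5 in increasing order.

|Mᵢ| > 3.5 ⇔ |xᵢ − 365.00| > 3.5·64.00/0.6745 = 332.10.
So outliers lie outside [32.90, 697.10].
949: M = 6.15 → outlier.
966: M = 6.33 → outlier.

949, 966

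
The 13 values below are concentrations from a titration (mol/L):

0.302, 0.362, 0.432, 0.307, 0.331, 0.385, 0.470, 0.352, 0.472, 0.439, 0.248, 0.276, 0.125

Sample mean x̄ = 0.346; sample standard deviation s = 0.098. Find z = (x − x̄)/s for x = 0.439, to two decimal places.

z = (0.439 − 0.346) / 0.098 = 0.95.

0.95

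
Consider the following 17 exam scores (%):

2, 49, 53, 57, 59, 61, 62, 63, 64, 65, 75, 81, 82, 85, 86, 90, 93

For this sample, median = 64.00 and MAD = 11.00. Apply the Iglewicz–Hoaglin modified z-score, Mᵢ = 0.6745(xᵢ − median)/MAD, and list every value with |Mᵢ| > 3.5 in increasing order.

2

|Mᵢ| > 3.5 ⇔ |xᵢ − 64.00| > 3.5·11.00/0.6745 = 57.08.
So outliers lie outside [6.92, 121.08].
2: M = -3.80 → outlier.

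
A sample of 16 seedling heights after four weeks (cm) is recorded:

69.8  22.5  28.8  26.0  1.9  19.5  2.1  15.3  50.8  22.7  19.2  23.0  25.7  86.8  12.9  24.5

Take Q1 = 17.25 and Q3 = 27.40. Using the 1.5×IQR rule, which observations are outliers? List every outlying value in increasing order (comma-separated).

1.9, 50.8, 69.8, 86.8

IQR = Q3 − Q1 = 27.40 − 17.25 = 10.15.
Lower fence = Q1 − 1.5·IQR = 17.25 − 15.225 = 2.025.
Upper fence = Q3 + 1.5·IQR = 27.40 + 15.225 = 42.625.
1.9 < 2.025 → outlier.
50.8 > 42.625 → outlier.
69.8 > 42.625 → outlier.
86.8 > 42.625 → outlier.
All remaining values lie within [2.025, 42.625].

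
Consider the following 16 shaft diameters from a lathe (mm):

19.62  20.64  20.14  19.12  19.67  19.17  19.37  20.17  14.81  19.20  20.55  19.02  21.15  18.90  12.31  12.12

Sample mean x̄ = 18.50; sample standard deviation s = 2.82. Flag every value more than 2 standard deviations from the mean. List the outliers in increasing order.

Cutoffs at x̄ ± 2s: 18.50 ± 2·2.82 = [12.86, 24.14].
12.12: z = -2.26, |z| > 2 → outlier.
12.31: z = -2.20, |z| > 2 → outlier.
Every other value lies within [12.86, 24.14].

12.12, 12.31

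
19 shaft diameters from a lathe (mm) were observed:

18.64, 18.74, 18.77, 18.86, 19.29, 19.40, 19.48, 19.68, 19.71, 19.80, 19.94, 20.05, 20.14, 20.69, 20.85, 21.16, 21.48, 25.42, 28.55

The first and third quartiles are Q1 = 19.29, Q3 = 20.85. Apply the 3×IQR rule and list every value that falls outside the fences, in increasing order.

28.55

IQR = Q3 − Q1 = 20.85 − 19.29 = 1.56.
Lower fence = Q1 − 3·IQR = 19.29 − 4.68 = 14.61.
Upper fence = Q3 + 3·IQR = 20.85 + 4.68 = 25.53.
28.55 > 25.53 → outlier.
All remaining values lie within [14.61, 25.53].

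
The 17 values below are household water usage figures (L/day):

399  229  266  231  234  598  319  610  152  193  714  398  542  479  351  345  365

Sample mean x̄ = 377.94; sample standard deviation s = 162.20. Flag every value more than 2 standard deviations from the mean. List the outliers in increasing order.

714

Cutoffs at x̄ ± 2s: 377.94 ± 2·162.20 = [53.54, 702.34].
714: z = 2.07, |z| > 2 → outlier.
Every other value lies within [53.54, 702.34].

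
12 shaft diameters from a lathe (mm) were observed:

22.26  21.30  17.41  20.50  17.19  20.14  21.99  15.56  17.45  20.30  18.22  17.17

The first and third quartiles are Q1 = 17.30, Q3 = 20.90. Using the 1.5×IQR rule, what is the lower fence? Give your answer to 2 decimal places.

IQR = Q3 − Q1 = 20.90 − 17.30 = 3.60.
Lower fence = Q1 − 1.5·IQR = 17.30 − 5.40 = 11.90.
Upper fence = Q3 + 1.5·IQR = 20.90 + 5.40 = 26.30.

11.90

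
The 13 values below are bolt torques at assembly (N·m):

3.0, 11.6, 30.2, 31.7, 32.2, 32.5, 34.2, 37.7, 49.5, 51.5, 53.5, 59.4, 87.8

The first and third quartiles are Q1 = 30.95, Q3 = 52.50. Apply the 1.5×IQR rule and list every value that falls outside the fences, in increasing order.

87.8

IQR = Q3 − Q1 = 52.50 − 30.95 = 21.55.
Lower fence = Q1 − 1.5·IQR = 30.95 − 32.325 = -1.375.
Upper fence = Q3 + 1.5·IQR = 52.50 + 32.325 = 84.825.
87.8 > 84.825 → outlier.
All remaining values lie within [-1.375, 84.825].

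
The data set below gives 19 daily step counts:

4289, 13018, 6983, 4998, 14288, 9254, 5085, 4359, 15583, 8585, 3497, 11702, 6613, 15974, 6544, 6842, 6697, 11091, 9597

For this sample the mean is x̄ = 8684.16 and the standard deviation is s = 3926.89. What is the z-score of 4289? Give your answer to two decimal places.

z = (4289 − 8684.16) / 3926.89 = -1.12.

-1.12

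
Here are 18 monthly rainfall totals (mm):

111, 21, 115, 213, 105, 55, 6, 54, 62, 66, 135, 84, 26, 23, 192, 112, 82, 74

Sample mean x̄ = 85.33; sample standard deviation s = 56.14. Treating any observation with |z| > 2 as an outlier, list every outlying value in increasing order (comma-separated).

213

Cutoffs at x̄ ± 2s: 85.33 ± 2·56.14 = [-26.95, 197.61].
213: z = 2.27, |z| > 2 → outlier.
Every other value lies within [-26.95, 197.61].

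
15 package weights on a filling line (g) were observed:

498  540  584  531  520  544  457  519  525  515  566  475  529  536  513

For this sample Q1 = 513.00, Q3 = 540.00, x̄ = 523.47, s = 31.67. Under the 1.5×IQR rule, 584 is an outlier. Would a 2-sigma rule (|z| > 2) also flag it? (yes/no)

no

z = (584 − 523.47) / 31.67 = 1.91.
|z| = 1.91 ≤ 2.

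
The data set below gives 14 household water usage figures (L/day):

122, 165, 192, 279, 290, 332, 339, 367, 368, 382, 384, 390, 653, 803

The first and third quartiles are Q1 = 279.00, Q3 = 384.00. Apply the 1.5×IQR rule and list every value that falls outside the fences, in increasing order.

653, 803

IQR = Q3 − Q1 = 384.00 − 279.00 = 105.00.
Lower fence = Q1 − 1.5·IQR = 279.00 − 157.50 = 121.50.
Upper fence = Q3 + 1.5·IQR = 384.00 + 157.50 = 541.50.
653 > 541.50 → outlier.
803 > 541.50 → outlier.
All remaining values lie within [121.50, 541.50].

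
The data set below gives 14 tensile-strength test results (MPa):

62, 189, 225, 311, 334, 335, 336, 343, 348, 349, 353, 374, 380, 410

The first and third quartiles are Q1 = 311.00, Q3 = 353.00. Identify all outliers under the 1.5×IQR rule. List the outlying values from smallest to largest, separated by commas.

IQR = Q3 − Q1 = 353.00 − 311.00 = 42.00.
Lower fence = Q1 − 1.5·IQR = 311.00 − 63.00 = 248.00.
Upper fence = Q3 + 1.5·IQR = 353.00 + 63.00 = 416.00.
62 < 248.00 → outlier.
189 < 248.00 → outlier.
225 < 248.00 → outlier.
All remaining values lie within [248.00, 416.00].

62, 189, 225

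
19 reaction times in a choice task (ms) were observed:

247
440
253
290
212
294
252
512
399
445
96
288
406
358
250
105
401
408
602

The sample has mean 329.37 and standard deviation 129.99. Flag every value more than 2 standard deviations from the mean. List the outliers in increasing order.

602

Cutoffs at x̄ ± 2s: 329.37 ± 2·129.99 = [69.39, 589.35].
602: z = 2.10, |z| > 2 → outlier.
Every other value lies within [69.39, 589.35].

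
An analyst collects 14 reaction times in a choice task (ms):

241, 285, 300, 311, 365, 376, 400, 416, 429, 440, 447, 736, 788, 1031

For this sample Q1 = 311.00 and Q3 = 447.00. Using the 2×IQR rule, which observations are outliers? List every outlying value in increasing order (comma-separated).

736, 788, 1031

IQR = Q3 − Q1 = 447.00 − 311.00 = 136.00.
Lower fence = Q1 − 2·IQR = 311.00 − 272.00 = 39.00.
Upper fence = Q3 + 2·IQR = 447.00 + 272.00 = 719.00.
736 > 719.00 → outlier.
788 > 719.00 → outlier.
1031 > 719.00 → outlier.
All remaining values lie within [39.00, 719.00].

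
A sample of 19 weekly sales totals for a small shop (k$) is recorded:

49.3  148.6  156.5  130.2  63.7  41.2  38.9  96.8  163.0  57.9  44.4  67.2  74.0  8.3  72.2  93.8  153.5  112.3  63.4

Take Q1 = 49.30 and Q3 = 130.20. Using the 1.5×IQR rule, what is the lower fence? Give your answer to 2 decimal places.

-72.05

IQR = Q3 − Q1 = 130.20 − 49.30 = 80.90.
Lower fence = Q1 − 1.5·IQR = 49.30 − 121.35 = -72.05.
Upper fence = Q3 + 1.5·IQR = 130.20 + 121.35 = 251.55.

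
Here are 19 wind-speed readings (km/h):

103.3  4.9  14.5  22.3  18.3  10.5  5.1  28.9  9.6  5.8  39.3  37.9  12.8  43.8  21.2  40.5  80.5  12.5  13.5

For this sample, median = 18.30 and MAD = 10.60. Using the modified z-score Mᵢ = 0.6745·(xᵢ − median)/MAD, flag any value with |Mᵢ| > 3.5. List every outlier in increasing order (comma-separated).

|Mᵢ| > 3.5 ⇔ |xᵢ − 18.30| > 3.5·10.60/0.6745 = 55.00.
So outliers lie outside [-36.70, 73.30].
80.5: M = 3.96 → outlier.
103.3: M = 5.41 → outlier.

80.5, 103.3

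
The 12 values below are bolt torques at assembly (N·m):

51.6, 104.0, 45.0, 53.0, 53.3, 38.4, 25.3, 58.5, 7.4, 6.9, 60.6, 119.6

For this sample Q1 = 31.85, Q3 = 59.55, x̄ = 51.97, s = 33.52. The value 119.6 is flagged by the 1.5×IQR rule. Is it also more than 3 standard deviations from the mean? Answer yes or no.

no

z = (119.6 − 51.97) / 33.52 = 2.02.
|z| = 2.02 ≤ 3.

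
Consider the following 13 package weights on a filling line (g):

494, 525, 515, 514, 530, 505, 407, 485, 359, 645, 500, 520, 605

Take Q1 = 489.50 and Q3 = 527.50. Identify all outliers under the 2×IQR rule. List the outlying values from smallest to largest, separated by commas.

359, 407, 605, 645

IQR = Q3 − Q1 = 527.50 − 489.50 = 38.00.
Lower fence = Q1 − 2·IQR = 489.50 − 76.00 = 413.50.
Upper fence = Q3 + 2·IQR = 527.50 + 76.00 = 603.50.
359 < 413.50 → outlier.
407 < 413.50 → outlier.
605 > 603.50 → outlier.
645 > 603.50 → outlier.
All remaining values lie within [413.50, 603.50].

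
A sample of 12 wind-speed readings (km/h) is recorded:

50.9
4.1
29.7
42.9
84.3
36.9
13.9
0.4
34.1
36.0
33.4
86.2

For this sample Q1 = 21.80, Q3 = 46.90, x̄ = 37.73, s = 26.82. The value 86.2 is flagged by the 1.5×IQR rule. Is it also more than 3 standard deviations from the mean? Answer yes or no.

no

z = (86.2 − 37.73) / 26.82 = 1.81.
|z| = 1.81 ≤ 3.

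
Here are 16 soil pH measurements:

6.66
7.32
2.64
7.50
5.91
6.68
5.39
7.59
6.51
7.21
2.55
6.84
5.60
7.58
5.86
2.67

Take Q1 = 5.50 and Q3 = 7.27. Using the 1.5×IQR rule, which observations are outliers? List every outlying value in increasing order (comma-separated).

IQR = Q3 − Q1 = 7.27 − 5.50 = 1.77.
Lower fence = Q1 − 1.5·IQR = 5.50 − 2.655 = 2.845.
Upper fence = Q3 + 1.5·IQR = 7.27 + 2.655 = 9.925.
2.55 < 2.845 → outlier.
2.64 < 2.845 → outlier.
2.67 < 2.845 → outlier.
All remaining values lie within [2.845, 9.925].

2.55, 2.64, 2.67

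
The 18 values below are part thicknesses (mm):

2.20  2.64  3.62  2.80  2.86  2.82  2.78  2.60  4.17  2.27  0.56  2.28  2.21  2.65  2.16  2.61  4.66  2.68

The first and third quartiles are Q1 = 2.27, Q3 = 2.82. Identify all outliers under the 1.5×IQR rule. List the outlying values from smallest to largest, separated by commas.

IQR = Q3 − Q1 = 2.82 − 2.27 = 0.55.
Lower fence = Q1 − 1.5·IQR = 2.27 − 0.825 = 1.445.
Upper fence = Q3 + 1.5·IQR = 2.82 + 0.825 = 3.645.
0.56 < 1.445 → outlier.
4.17 > 3.645 → outlier.
4.66 > 3.645 → outlier.
All remaining values lie within [1.445, 3.645].

0.56, 4.17, 4.66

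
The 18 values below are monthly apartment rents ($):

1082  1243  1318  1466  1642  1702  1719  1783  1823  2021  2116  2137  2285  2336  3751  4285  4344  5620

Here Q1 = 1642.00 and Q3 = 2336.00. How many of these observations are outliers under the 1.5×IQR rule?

IQR = 694.00; fences at 1642.00 − 1041.00 = 601.00 and 2336.00 + 1041.00 = 3377.00.
Outside the cutoffs: 3751, 4285, 4344, 5620.

4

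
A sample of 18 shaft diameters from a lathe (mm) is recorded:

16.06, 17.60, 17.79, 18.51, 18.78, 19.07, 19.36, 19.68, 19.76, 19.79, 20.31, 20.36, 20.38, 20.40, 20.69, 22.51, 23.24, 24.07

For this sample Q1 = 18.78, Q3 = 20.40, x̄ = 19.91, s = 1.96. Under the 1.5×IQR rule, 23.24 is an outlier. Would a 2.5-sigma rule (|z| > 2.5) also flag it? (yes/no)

no

z = (23.24 − 19.91) / 1.96 = 1.70.
|z| = 1.70 ≤ 2.5.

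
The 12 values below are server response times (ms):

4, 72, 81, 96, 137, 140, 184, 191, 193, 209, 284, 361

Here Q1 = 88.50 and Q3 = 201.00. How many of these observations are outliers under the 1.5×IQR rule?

IQR = 112.50; fences at 88.50 − 168.75 = -80.25 and 201.00 + 168.75 = 369.75.
Every value lies within the cutoffs.

0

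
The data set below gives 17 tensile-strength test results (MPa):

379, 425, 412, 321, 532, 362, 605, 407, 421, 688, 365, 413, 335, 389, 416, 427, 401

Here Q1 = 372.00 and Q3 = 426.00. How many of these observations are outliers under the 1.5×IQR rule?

IQR = 54.00; fences at 372.00 − 81.00 = 291.00 and 426.00 + 81.00 = 507.00.
Outside the cutoffs: 532, 605, 688.

3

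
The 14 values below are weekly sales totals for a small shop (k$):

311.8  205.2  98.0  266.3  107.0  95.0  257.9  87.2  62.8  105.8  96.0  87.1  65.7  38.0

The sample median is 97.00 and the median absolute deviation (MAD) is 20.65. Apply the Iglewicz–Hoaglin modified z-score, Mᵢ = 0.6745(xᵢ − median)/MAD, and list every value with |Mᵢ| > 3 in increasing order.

205.2, 257.9, 266.3, 311.8

|Mᵢ| > 3 ⇔ |xᵢ − 97.00| > 3·20.65/0.6745 = 91.85.
So outliers lie outside [5.15, 188.85].
205.2: M = 3.53 → outlier.
257.9: M = 5.26 → outlier.
266.3: M = 5.53 → outlier.
311.8: M = 7.02 → outlier.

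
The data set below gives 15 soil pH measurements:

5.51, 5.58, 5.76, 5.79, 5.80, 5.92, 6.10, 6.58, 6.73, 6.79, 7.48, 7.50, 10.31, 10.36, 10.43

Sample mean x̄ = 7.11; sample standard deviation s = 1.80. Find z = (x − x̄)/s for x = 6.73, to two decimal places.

-0.21

z = (6.73 − 7.11) / 1.80 = -0.21.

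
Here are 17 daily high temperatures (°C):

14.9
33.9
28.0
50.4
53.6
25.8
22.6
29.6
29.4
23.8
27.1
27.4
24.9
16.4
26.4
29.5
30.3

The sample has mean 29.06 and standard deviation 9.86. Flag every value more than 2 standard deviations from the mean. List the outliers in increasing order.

Cutoffs at x̄ ± 2s: 29.06 ± 2·9.86 = [9.34, 48.78].
50.4: z = 2.16, |z| > 2 → outlier.
53.6: z = 2.49, |z| > 2 → outlier.
Every other value lies within [9.34, 48.78].

50.4, 53.6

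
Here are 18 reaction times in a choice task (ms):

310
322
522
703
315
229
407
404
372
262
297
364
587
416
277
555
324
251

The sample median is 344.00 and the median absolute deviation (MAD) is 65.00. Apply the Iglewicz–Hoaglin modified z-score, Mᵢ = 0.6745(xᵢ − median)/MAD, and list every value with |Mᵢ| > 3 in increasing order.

703

|Mᵢ| > 3 ⇔ |xᵢ − 344.00| > 3·65.00/0.6745 = 289.10.
So outliers lie outside [54.90, 633.10].
703: M = 3.73 → outlier.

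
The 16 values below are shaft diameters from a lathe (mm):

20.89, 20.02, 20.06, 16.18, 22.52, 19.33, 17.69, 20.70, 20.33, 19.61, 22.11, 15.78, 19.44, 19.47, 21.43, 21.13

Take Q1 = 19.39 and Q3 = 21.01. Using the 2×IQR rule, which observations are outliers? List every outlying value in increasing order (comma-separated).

15.78

IQR = Q3 − Q1 = 21.01 − 19.39 = 1.62.
Lower fence = Q1 − 2·IQR = 19.39 − 3.24 = 16.15.
Upper fence = Q3 + 2·IQR = 21.01 + 3.24 = 24.25.
15.78 < 16.15 → outlier.
All remaining values lie within [16.15, 24.25].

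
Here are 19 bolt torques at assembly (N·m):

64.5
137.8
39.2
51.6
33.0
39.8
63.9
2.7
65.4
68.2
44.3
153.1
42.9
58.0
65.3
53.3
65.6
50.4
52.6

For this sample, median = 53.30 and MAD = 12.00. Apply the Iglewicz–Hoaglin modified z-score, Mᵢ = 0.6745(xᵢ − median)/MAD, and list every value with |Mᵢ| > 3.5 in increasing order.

|Mᵢ| > 3.5 ⇔ |xᵢ − 53.30| > 3.5·12.00/0.6745 = 62.27.
So outliers lie outside [-8.97, 115.57].
137.8: M = 4.75 → outlier.
153.1: M = 5.61 → outlier.

137.8, 153.1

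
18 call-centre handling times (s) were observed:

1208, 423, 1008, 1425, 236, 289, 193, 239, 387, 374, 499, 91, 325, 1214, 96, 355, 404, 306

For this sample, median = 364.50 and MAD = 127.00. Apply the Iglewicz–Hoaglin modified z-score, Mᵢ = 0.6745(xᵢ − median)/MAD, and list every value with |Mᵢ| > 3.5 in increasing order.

1208, 1214, 1425

|Mᵢ| > 3.5 ⇔ |xᵢ − 364.50| > 3.5·127.00/0.6745 = 659.01.
So outliers lie outside [-294.51, 1023.51].
1208: M = 4.48 → outlier.
1214: M = 4.51 → outlier.
1425: M = 5.63 → outlier.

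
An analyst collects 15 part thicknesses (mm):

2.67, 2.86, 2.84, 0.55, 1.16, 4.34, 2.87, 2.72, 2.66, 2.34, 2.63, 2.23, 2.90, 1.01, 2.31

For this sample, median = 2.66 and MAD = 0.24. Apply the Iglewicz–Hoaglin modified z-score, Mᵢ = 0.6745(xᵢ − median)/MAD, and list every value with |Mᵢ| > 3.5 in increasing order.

0.55, 1.01, 1.16, 4.34

|Mᵢ| > 3.5 ⇔ |xᵢ − 2.66| > 3.5·0.24/0.6745 = 1.25.
So outliers lie outside [1.41, 3.91].
0.55: M = -5.93 → outlier.
1.01: M = -4.64 → outlier.
1.16: M = -4.22 → outlier.
4.34: M = 4.72 → outlier.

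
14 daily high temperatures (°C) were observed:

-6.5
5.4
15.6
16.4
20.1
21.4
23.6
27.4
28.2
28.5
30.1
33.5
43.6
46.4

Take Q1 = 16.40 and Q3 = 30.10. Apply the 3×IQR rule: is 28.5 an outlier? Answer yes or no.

no

IQR = Q3 − Q1 = 30.10 − 16.40 = 13.70.
Lower fence = Q1 − 3·IQR = 16.40 − 41.10 = -24.70.
Upper fence = Q3 + 3·IQR = 30.10 + 41.10 = 71.20.
28.5 lies within [-24.70, 71.20].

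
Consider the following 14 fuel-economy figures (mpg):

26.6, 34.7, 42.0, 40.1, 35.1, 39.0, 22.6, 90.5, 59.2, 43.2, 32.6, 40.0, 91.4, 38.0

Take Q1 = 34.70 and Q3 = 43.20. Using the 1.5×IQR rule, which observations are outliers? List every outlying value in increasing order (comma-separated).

IQR = Q3 − Q1 = 43.20 − 34.70 = 8.50.
Lower fence = Q1 − 1.5·IQR = 34.70 − 12.75 = 21.95.
Upper fence = Q3 + 1.5·IQR = 43.20 + 12.75 = 55.95.
59.2 > 55.95 → outlier.
90.5 > 55.95 → outlier.
91.4 > 55.95 → outlier.
All remaining values lie within [21.95, 55.95].

59.2, 90.5, 91.4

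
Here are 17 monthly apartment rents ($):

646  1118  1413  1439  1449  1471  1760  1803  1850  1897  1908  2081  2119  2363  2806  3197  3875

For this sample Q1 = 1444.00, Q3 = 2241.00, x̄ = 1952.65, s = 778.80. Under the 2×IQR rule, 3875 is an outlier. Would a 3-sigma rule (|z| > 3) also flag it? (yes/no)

no

z = (3875 − 1952.65) / 778.80 = 2.47.
|z| = 2.47 ≤ 3.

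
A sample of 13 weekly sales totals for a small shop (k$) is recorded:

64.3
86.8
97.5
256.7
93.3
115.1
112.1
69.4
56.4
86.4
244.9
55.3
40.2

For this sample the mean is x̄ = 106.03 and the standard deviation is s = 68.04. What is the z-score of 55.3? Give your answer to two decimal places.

z = (55.3 − 106.03) / 68.04 = -0.75.

-0.75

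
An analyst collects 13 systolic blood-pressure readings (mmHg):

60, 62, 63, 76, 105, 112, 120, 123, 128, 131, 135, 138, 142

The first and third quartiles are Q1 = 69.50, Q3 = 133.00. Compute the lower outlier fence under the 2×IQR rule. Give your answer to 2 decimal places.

-57.50

IQR = Q3 − Q1 = 133.00 − 69.50 = 63.50.
Lower fence = Q1 − 2·IQR = 69.50 − 127.00 = -57.50.
Upper fence = Q3 + 2·IQR = 133.00 + 127.00 = 260.00.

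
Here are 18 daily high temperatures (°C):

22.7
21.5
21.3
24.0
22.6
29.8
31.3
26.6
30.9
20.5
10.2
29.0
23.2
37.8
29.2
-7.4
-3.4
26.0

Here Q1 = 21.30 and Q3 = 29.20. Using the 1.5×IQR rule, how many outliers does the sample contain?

2

IQR = 7.90; fences at 21.30 − 11.85 = 9.45 and 29.20 + 11.85 = 41.05.
Outside the cutoffs: -7.4, -3.4.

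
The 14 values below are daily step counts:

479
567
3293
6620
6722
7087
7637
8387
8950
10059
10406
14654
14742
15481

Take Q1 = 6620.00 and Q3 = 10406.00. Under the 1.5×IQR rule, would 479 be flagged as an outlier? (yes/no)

IQR = Q3 − Q1 = 10406.00 − 6620.00 = 3786.00.
Lower fence = Q1 − 1.5·IQR = 6620.00 − 5679.00 = 941.00.
Upper fence = Q3 + 1.5·IQR = 10406.00 + 5679.00 = 16085.00.
479 lies below the lower fence.

yes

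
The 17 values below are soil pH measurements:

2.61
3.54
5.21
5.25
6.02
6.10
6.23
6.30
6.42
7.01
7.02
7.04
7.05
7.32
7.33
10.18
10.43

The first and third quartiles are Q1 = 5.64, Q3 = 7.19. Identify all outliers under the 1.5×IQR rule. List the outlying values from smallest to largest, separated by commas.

IQR = Q3 − Q1 = 7.19 − 5.64 = 1.55.
Lower fence = Q1 − 1.5·IQR = 5.64 − 2.325 = 3.315.
Upper fence = Q3 + 1.5·IQR = 7.19 + 2.325 = 9.515.
2.61 < 3.315 → outlier.
10.18 > 9.515 → outlier.
10.43 > 9.515 → outlier.
All remaining values lie within [3.315, 9.515].

2.61, 10.18, 10.43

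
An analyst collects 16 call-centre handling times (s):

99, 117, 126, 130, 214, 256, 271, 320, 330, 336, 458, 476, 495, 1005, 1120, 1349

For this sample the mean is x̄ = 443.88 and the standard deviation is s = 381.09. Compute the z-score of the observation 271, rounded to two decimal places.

z = (271 − 443.88) / 381.09 = -0.45.

-0.45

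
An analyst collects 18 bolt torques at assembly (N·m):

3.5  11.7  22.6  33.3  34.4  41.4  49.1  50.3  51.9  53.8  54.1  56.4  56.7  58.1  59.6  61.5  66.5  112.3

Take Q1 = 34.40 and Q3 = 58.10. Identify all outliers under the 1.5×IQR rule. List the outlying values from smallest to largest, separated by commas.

112.3

IQR = Q3 − Q1 = 58.10 − 34.40 = 23.70.
Lower fence = Q1 − 1.5·IQR = 34.40 − 35.55 = -1.15.
Upper fence = Q3 + 1.5·IQR = 58.10 + 35.55 = 93.65.
112.3 > 93.65 → outlier.
All remaining values lie within [-1.15, 93.65].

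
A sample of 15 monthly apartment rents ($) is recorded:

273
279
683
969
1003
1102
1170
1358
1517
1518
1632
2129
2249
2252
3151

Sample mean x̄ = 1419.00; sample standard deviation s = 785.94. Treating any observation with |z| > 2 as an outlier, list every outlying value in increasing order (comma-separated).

3151

Cutoffs at x̄ ± 2s: 1419.00 ± 2·785.94 = [-152.88, 2990.88].
3151: z = 2.20, |z| > 2 → outlier.
Every other value lies within [-152.88, 2990.88].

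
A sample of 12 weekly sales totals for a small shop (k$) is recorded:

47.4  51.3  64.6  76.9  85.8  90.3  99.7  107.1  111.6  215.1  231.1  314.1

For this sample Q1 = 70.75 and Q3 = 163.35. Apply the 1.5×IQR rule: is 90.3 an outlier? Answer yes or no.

IQR = Q3 − Q1 = 163.35 − 70.75 = 92.60.
Lower fence = Q1 − 1.5·IQR = 70.75 − 138.90 = -68.15.
Upper fence = Q3 + 1.5·IQR = 163.35 + 138.90 = 302.25.
90.3 lies within [-68.15, 302.25].

no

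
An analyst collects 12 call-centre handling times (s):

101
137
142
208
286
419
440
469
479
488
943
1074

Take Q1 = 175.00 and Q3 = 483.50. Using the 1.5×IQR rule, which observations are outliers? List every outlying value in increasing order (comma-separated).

1074

IQR = Q3 − Q1 = 483.50 − 175.00 = 308.50.
Lower fence = Q1 − 1.5·IQR = 175.00 − 462.75 = -287.75.
Upper fence = Q3 + 1.5·IQR = 483.50 + 462.75 = 946.25.
1074 > 946.25 → outlier.
All remaining values lie within [-287.75, 946.25].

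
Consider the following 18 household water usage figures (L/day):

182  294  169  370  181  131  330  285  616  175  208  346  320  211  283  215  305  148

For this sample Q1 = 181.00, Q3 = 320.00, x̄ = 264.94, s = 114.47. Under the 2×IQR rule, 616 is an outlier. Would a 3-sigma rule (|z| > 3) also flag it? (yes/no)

yes

z = (616 − 264.94) / 114.47 = 3.07.
|z| = 3.07 > 3.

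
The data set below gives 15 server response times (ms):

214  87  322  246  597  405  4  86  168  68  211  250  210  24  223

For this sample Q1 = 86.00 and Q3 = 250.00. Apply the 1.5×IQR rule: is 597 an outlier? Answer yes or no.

yes

IQR = Q3 − Q1 = 250.00 − 86.00 = 164.00.
Lower fence = Q1 − 1.5·IQR = 86.00 − 246.00 = -160.00.
Upper fence = Q3 + 1.5·IQR = 250.00 + 246.00 = 496.00.
597 lies above the upper fence.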